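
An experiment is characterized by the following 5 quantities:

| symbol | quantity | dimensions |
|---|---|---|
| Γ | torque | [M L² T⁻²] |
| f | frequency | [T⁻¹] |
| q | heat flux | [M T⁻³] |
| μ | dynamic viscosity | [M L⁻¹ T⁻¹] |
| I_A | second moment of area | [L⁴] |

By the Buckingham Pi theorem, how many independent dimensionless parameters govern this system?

2

There are 5 variables and 3 base dimensions (M, L, T).
The dimension matrix has rank 3.
Independent dimensionless groups: 5 − 3 = 2.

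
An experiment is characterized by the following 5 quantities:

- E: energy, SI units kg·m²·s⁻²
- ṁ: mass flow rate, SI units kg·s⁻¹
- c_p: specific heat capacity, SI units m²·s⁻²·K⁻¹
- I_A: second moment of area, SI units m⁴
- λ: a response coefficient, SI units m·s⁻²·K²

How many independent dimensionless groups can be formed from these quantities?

1

There are 5 variables and 4 base dimensions (M, L, T, Θ).
The dimension matrix has rank 4.
Independent dimensionless groups: 5 − 4 = 1.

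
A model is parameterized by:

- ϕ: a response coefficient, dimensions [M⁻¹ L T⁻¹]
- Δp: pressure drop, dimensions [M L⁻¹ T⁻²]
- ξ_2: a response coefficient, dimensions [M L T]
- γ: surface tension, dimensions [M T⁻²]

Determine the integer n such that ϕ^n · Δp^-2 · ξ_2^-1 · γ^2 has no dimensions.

-1

Balance the M exponent: (-1)·n from ϕ, plus −2·(1) − (1) + 2·(1) = -1 from the rest, must sum to zero.
−n − 1 = 0, so n = -1.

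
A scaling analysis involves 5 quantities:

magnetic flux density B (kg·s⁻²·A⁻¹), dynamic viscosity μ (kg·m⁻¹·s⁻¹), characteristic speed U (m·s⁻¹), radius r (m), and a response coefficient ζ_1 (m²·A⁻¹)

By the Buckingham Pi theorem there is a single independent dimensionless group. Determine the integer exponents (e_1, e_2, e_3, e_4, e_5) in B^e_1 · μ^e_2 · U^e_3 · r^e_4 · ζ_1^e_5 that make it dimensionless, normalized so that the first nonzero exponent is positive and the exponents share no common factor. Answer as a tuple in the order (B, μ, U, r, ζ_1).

(1, -1, -1, 2, -1)

M: e_1·(1) + e_2·(1) + e_3·(0) + e_4·(0) + e_5·(0) = 0
L: e_1·(0) + e_2·(-1) + e_3·(1) + e_4·(1) + e_5·(2) = 0
T: e_1·(-2) + e_2·(-1) + e_3·(-1) + e_4·(0) + e_5·(0) = 0
I: e_1·(-1) + e_2·(0) + e_3·(0) + e_4·(0) + e_5·(-1) = 0
Solving this homogeneous linear system for the smallest-integer solution (first nonzero entry positive) gives (1, -1, -1, 2, -1).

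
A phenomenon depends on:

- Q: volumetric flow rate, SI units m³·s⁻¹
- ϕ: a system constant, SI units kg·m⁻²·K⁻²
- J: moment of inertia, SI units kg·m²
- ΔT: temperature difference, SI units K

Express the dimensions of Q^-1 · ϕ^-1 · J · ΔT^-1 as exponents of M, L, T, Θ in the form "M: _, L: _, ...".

M: 0, L: 1, T: 1, Θ: 1

Collect each base-dimension exponent across the product:
  M: −(0) − (1) + (1) − (0) = 0
  L: −(3) − (-2) + (2) − (0) = 1
  T: −(-1) − (0) + (0) − (0) = 1
  Θ: −(0) − (-2) + (0) − (1) = 1
So the dimensions are [L T Θ].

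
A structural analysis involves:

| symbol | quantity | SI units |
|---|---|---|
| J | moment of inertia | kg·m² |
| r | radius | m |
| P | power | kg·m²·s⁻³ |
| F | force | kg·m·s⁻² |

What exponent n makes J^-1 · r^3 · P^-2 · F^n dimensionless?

Balance the M exponent: (1)·n from F, plus −(1) + 3·(0) − 2·(1) = -3 from the rest, must sum to zero.
n − 3 = 0, so n = 3.

3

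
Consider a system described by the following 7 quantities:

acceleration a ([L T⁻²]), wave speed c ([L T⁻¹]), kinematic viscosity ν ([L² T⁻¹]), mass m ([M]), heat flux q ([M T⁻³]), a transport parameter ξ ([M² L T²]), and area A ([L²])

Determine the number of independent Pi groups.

There are 7 variables and 3 base dimensions (M, L, T).
The dimension matrix has rank 3.
Independent dimensionless groups: 7 − 3 = 4.

4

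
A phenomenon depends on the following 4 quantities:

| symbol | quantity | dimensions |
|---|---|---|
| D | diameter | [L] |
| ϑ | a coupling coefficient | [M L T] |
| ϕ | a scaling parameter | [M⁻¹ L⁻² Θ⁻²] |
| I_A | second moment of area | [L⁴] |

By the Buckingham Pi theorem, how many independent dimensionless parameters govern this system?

There are 4 variables and 4 base dimensions (M, L, T, Θ).
The dimension matrix has rank 3 (less than 4: the dimension vectors are linearly dependent).
Independent dimensionless groups: 4 − 3 = 1.

1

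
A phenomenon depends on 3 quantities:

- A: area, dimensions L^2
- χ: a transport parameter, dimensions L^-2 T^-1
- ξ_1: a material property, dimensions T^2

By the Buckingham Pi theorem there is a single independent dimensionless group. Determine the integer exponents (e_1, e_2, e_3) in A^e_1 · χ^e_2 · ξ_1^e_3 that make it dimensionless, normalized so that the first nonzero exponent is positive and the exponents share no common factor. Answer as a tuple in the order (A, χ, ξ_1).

L: e_1·(2) + e_2·(-2) + e_3·(0) = 0
T: e_1·(0) + e_2·(-1) + e_3·(2) = 0
Solving this homogeneous linear system for the smallest-integer solution (first nonzero entry positive) gives (2, 2, 1).

(2, 2, 1)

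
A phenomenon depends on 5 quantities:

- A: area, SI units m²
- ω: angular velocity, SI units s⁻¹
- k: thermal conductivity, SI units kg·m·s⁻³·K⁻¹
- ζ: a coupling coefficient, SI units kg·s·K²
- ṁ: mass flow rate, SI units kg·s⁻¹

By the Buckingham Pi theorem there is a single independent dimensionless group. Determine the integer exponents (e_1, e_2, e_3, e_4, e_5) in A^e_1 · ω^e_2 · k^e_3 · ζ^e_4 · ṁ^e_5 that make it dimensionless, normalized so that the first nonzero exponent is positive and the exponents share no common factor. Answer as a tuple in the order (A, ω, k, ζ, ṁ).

(1, 2, -2, -1, 3)

M: e_1·(0) + e_2·(0) + e_3·(1) + e_4·(1) + e_5·(1) = 0
L: e_1·(2) + e_2·(0) + e_3·(1) + e_4·(0) + e_5·(0) = 0
T: e_1·(0) + e_2·(-1) + e_3·(-3) + e_4·(1) + e_5·(-1) = 0
Θ: e_1·(0) + e_2·(0) + e_3·(-1) + e_4·(2) + e_5·(0) = 0
Solving this homogeneous linear system for the smallest-integer solution (first nonzero entry positive) gives (1, 2, -2, -1, 3).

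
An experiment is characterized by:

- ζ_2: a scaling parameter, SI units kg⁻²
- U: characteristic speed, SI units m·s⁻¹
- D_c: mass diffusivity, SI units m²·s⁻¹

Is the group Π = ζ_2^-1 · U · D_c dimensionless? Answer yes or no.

Sum the exponent of each base dimension across the product:
  M: −[ζ_2]_M + [U]_M + [D_c]_M = −(-2) + (0) + (0) = 2
  L: −[ζ_2]_L + [U]_L + [D_c]_L = −(0) + (1) + (2) = 3
  T: −[ζ_2]_T + [U]_T + [D_c]_T = −(0) + (-1) + (-1) = -2
Net dimensions [M² L³ T⁻²] ≠ [1] — not dimensionless.

no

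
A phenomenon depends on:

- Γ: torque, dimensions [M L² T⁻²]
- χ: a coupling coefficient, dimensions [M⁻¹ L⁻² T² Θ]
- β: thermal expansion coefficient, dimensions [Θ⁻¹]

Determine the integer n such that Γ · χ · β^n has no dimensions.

1

Balance the Θ exponent: (-1)·n from β, plus (0) + (1) = 1 from the rest, must sum to zero.
−n + 1 = 0, so n = 1.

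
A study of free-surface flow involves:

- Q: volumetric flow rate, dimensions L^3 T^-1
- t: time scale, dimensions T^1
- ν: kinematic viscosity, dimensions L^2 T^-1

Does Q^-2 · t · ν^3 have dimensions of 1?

yes

Sum the exponent of each base dimension across the product:
  M: −2·[Q]_M + [t]_M + 3·[ν]_M = −2·(0) + (0) + 3·(0) = 0
  L: −2·[Q]_L + [t]_L + 3·[ν]_L = −2·(3) + (0) + 3·(2) = 0
  T: −2·[Q]_T + [t]_T + 3·[ν]_T = −2·(-1) + (1) + 3·(-1) = 0
All base exponents vanish — dimensionless.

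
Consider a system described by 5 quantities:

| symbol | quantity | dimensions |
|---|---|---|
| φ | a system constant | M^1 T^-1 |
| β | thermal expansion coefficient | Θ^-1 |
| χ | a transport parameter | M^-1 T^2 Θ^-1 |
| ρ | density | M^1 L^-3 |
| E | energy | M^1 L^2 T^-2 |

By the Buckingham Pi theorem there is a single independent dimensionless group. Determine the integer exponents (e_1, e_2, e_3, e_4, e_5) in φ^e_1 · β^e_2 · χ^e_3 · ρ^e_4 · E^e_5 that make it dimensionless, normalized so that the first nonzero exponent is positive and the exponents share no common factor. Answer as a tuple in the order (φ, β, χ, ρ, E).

M: e_1·(1) + e_2·(0) + e_3·(-1) + e_4·(1) + e_5·(1) = 0
L: e_1·(0) + e_2·(0) + e_3·(0) + e_4·(-3) + e_5·(2) = 0
T: e_1·(-1) + e_2·(0) + e_3·(2) + e_4·(0) + e_5·(-2) = 0
Θ: e_1·(0) + e_2·(-1) + e_3·(-1) + e_4·(0) + e_5·(0) = 0
Solving this homogeneous linear system for the smallest-integer solution (first nonzero entry positive) gives (4, 1, -1, -2, -3).

(4, 1, -1, -2, -3)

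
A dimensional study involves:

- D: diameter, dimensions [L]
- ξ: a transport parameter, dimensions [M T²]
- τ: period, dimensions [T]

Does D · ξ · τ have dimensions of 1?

Sum the exponent of each base dimension across the product:
  M: [D]_M + [ξ]_M + [τ]_M = (0) + (1) + (0) = 1
  L: [D]_L + [ξ]_L + [τ]_L = (1) + (0) + (0) = 1
  T: [D]_T + [ξ]_T + [τ]_T = (0) + (2) + (1) = 3
Net dimensions [M L T³] ≠ [1] — not dimensionless.

no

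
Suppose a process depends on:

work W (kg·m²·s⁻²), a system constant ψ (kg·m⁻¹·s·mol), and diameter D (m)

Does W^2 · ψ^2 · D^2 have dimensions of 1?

Sum the exponent of each base dimension across the product:
  M: 2·[W]_M + 2·[ψ]_M + 2·[D]_M = 2·(1) + 2·(1) + 2·(0) = 4
  L: 2·[W]_L + 2·[ψ]_L + 2·[D]_L = 2·(2) + 2·(-1) + 2·(1) = 4
  T: 2·[W]_T + 2·[ψ]_T + 2·[D]_T = 2·(-2) + 2·(1) + 2·(0) = -2
  N: 2·[W]_N + 2·[ψ]_N + 2·[D]_N = 2·(0) + 2·(1) + 2·(0) = 2
Net dimensions [M⁴ L⁴ T⁻² N²] ≠ [1] — not dimensionless.

no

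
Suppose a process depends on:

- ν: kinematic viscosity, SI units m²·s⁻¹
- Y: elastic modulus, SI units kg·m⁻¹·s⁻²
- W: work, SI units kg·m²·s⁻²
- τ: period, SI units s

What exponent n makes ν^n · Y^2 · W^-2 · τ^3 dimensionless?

Balance the L exponent: (2)·n from ν, plus 2·(-1) − 2·(2) + 3·(0) = -6 from the rest, must sum to zero.
2n − 6 = 0, so n = 3.

3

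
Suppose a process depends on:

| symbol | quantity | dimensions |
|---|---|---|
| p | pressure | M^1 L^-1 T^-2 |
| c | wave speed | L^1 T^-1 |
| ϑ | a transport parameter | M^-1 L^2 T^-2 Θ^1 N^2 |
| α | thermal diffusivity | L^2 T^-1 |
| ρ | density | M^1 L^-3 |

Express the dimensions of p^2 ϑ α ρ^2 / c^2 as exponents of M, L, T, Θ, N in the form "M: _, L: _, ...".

Collect each base-dimension exponent across the product:
  M: 2·(1) − 2·(0) + (-1) + (0) + 2·(1) = 3
  L: 2·(-1) − 2·(1) + (2) + (2) + 2·(-3) = -6
  T: 2·(-2) − 2·(-1) + (-2) + (-1) + 2·(0) = -5
  Θ: 2·(0) − 2·(0) + (1) + (0) + 2·(0) = 1
  N: 2·(0) − 2·(0) + (2) + (0) + 2·(0) = 2
So the dimensions are [M³ L⁻⁶ T⁻⁵ Θ N²].

M: 3, L: -6, T: -5, Θ: 1, N: 2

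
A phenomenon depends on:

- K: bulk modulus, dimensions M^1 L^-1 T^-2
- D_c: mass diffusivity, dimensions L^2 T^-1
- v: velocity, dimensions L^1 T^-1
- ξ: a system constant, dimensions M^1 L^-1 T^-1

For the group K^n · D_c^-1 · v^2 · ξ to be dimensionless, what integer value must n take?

-1

Balance the M exponent: (1)·n from K, plus −(0) + 2·(0) + (1) = 1 from the rest, must sum to zero.
n + 1 = 0, so n = -1.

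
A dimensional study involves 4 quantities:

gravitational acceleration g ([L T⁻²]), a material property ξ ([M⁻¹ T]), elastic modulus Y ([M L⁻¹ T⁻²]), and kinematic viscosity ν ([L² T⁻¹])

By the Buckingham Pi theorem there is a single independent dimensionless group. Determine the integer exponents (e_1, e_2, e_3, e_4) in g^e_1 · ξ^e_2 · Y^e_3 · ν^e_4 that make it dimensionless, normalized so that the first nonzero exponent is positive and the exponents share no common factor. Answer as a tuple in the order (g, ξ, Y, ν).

M: e_1·(0) + e_2·(-1) + e_3·(1) + e_4·(0) = 0
L: e_1·(1) + e_2·(0) + e_3·(-1) + e_4·(2) = 0
T: e_1·(-2) + e_2·(1) + e_3·(-2) + e_4·(-1) = 0
Solving this homogeneous linear system for the smallest-integer solution (first nonzero entry positive) gives (1, -1, -1, -1).

(1, -1, -1, -1)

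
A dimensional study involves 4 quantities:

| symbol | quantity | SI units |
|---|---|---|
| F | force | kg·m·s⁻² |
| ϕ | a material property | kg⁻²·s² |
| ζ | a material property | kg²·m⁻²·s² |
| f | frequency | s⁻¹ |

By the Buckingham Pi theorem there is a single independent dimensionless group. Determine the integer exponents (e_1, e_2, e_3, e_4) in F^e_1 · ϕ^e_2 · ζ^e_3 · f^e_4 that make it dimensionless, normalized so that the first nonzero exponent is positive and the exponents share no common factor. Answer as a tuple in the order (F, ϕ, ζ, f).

(2, 2, 1, 2)

M: e_1·(1) + e_2·(-2) + e_3·(2) + e_4·(0) = 0
L: e_1·(1) + e_2·(0) + e_3·(-2) + e_4·(0) = 0
T: e_1·(-2) + e_2·(2) + e_3·(2) + e_4·(-1) = 0
Solving this homogeneous linear system for the smallest-integer solution (first nonzero entry positive) gives (2, 2, 1, 2).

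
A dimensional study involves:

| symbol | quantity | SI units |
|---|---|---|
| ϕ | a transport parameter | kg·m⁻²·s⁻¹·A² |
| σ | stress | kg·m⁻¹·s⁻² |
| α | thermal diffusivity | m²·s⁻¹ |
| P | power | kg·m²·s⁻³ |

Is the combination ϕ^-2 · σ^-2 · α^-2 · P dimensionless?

Sum the exponent of each base dimension across the product:
  M: −2·[ϕ]_M − 2·[σ]_M − 2·[α]_M + [P]_M = −2·(1) − 2·(1) − 2·(0) + (1) = -3
  L: −2·[ϕ]_L − 2·[σ]_L − 2·[α]_L + [P]_L = −2·(-2) − 2·(-1) − 2·(2) + (2) = 4
  T: −2·[ϕ]_T − 2·[σ]_T − 2·[α]_T + [P]_T = −2·(-1) − 2·(-2) − 2·(-1) + (-3) = 5
  I: −2·[ϕ]_I − 2·[σ]_I − 2·[α]_I + [P]_I = −2·(2) − 2·(0) − 2·(0) + (0) = -4
Net dimensions [M⁻³ L⁴ T⁵ I⁻⁴] ≠ [1] — not dimensionless.

no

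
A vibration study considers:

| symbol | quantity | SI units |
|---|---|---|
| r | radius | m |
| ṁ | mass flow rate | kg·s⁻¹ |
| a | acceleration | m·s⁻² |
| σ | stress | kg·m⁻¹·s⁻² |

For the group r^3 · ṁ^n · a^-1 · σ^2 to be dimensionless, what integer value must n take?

-2

Balance the M exponent: (1)·n from ṁ, plus 3·(0) − (0) + 2·(1) = 2 from the rest, must sum to zero.
n + 2 = 0, so n = -2.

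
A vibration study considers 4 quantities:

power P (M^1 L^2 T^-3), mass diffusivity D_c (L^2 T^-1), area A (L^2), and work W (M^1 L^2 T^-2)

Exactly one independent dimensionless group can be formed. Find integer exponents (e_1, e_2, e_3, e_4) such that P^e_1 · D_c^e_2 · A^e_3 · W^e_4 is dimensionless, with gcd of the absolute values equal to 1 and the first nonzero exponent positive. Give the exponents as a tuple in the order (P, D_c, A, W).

M: e_1·(1) + e_2·(0) + e_3·(0) + e_4·(1) = 0
L: e_1·(2) + e_2·(2) + e_3·(2) + e_4·(2) = 0
T: e_1·(-3) + e_2·(-1) + e_3·(0) + e_4·(-2) = 0
Solving this homogeneous linear system for the smallest-integer solution (first nonzero entry positive) gives (1, -1, 1, -1).

(1, -1, 1, -1)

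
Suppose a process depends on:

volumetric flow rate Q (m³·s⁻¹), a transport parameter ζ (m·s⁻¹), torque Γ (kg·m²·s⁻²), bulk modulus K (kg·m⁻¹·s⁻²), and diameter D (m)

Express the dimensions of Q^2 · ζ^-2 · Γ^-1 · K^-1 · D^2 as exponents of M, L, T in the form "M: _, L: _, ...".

Collect each base-dimension exponent across the product:
  M: 2·(0) − 2·(0) − (1) − (1) + 2·(0) = -2
  L: 2·(3) − 2·(1) − (2) − (-1) + 2·(1) = 5
  T: 2·(-1) − 2·(-1) − (-2) − (-2) + 2·(0) = 4
So the dimensions are [M⁻² L⁵ T⁴].

M: -2, L: 5, T: 4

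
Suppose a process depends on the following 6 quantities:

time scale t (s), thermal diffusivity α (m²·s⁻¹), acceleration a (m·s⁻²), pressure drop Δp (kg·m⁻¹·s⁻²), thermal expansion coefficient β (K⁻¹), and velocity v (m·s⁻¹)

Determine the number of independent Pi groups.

There are 6 variables and 4 base dimensions (M, L, T, Θ).
The dimension matrix has rank 4.
Independent dimensionless groups: 6 − 4 = 2.

2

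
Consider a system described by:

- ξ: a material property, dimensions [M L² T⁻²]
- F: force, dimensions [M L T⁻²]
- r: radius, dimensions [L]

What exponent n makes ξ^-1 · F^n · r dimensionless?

1

Balance the M exponent: (1)·n from F, plus −(1) + (0) = -1 from the rest, must sum to zero.
n − 1 = 0, so n = 1.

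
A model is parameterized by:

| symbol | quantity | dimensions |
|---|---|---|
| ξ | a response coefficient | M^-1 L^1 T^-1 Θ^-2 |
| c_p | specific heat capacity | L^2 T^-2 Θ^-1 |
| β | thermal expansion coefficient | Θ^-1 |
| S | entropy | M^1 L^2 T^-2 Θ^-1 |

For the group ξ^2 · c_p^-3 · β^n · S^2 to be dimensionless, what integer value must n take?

Balance the Θ exponent: (-1)·n from β, plus 2·(-2) − 3·(-1) + 2·(-1) = -3 from the rest, must sum to zero.
−n − 3 = 0, so n = -3.

-3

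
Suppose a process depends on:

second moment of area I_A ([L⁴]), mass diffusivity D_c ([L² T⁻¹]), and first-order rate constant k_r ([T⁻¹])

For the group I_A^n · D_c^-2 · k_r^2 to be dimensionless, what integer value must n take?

Balance the L exponent: (4)·n from I_A, plus −2·(2) + 2·(0) = -4 from the rest, must sum to zero.
4n − 4 = 0, so n = 1.

1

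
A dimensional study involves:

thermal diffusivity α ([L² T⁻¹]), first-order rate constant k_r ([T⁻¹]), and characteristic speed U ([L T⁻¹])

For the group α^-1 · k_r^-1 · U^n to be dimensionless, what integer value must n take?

2

Balance the L exponent: (1)·n from U, plus −(2) − (0) = -2 from the rest, must sum to zero.
n − 2 = 0, so n = 2.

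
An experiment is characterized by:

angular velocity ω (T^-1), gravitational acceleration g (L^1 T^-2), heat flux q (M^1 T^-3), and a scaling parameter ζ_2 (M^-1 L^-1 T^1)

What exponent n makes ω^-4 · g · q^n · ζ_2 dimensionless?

1

Balance the M exponent: (1)·n from q, plus −4·(0) + (0) + (-1) = -1 from the rest, must sum to zero.
n − 1 = 0, so n = 1.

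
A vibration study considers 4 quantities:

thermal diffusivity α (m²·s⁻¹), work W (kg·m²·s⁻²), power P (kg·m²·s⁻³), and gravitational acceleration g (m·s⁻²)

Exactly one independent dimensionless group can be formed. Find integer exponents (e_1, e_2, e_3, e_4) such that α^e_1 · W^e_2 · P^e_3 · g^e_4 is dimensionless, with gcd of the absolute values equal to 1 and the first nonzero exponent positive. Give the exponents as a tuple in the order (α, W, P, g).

M: e_1·(0) + e_2·(1) + e_3·(1) + e_4·(0) = 0
L: e_1·(2) + e_2·(2) + e_3·(2) + e_4·(1) = 0
T: e_1·(-1) + e_2·(-2) + e_3·(-3) + e_4·(-2) = 0
Solving this homogeneous linear system for the smallest-integer solution (first nonzero entry positive) gives (1, -3, 3, -2).

(1, -3, 3, -2)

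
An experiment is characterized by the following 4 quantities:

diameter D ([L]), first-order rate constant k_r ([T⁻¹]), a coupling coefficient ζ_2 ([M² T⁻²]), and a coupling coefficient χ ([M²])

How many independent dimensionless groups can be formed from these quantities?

There are 4 variables and 3 base dimensions (M, L, T).
The dimension matrix has rank 3.
Independent dimensionless groups: 4 − 3 = 1.

1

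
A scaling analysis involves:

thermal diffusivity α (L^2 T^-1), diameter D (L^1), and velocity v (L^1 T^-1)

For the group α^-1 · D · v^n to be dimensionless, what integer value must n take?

Balance the L exponent: (1)·n from v, plus −(2) + (1) = -1 from the rest, must sum to zero.
n − 1 = 0, so n = 1.

1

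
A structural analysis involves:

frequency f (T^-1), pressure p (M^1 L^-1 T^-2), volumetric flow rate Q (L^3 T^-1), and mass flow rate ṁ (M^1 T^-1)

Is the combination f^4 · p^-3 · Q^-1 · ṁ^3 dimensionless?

yes

Sum the exponent of each base dimension across the product:
  M: 4·[f]_M − 3·[p]_M − [Q]_M + 3·[ṁ]_M = 4·(0) − 3·(1) − (0) + 3·(1) = 0
  L: 4·[f]_L − 3·[p]_L − [Q]_L + 3·[ṁ]_L = 4·(0) − 3·(-1) − (3) + 3·(0) = 0
  T: 4·[f]_T − 3·[p]_T − [Q]_T + 3·[ṁ]_T = 4·(-1) − 3·(-2) − (-1) + 3·(-1) = 0
All base exponents vanish — dimensionless.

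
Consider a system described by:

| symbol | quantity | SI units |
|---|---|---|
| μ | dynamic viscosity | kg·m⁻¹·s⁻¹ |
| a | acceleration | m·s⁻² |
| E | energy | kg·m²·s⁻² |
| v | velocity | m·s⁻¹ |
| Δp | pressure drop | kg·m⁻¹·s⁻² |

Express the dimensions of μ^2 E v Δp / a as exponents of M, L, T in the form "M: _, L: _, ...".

M: 4, L: -1, T: -5

Collect each base-dimension exponent across the product:
  M: 2·(1) − (0) + (1) + (0) + (1) = 4
  L: 2·(-1) − (1) + (2) + (1) + (-1) = -1
  T: 2·(-1) − (-2) + (-2) + (-1) + (-2) = -5
So the dimensions are [M⁴ L⁻¹ T⁻⁵].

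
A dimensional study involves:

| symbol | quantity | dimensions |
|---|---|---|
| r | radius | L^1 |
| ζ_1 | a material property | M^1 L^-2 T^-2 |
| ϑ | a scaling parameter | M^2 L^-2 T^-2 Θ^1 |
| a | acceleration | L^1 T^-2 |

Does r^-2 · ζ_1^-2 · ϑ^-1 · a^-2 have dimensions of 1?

no

Sum the exponent of each base dimension across the product:
  M: −2·[r]_M − 2·[ζ_1]_M − [ϑ]_M − 2·[a]_M = −2·(0) − 2·(1) − (2) − 2·(0) = -4
  L: −2·[r]_L − 2·[ζ_1]_L − [ϑ]_L − 2·[a]_L = −2·(1) − 2·(-2) − (-2) − 2·(1) = 2
  T: −2·[r]_T − 2·[ζ_1]_T − [ϑ]_T − 2·[a]_T = −2·(0) − 2·(-2) − (-2) − 2·(-2) = 10
  Θ: −2·[r]_Θ − 2·[ζ_1]_Θ − [ϑ]_Θ − 2·[a]_Θ = −2·(0) − 2·(0) − (1) − 2·(0) = -1
Net dimensions [M⁻⁴ L² T¹⁰ Θ⁻¹] ≠ [1] — not dimensionless.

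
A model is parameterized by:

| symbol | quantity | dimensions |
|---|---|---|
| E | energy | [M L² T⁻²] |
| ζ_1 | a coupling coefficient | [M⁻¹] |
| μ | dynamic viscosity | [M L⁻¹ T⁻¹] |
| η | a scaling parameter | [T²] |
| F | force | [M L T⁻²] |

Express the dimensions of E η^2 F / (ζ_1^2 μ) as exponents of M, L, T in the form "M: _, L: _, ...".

M: 3, L: 4, T: 1

Collect each base-dimension exponent across the product:
  M: (1) − 2·(-1) − (1) + 2·(0) + (1) = 3
  L: (2) − 2·(0) − (-1) + 2·(0) + (1) = 4
  T: (-2) − 2·(0) − (-1) + 2·(2) + (-2) = 1
So the dimensions are [M³ L⁴ T].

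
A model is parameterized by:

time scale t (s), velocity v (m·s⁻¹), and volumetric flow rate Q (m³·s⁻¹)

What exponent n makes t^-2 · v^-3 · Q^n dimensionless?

1

Balance the L exponent: (3)·n from Q, plus −2·(0) − 3·(1) = -3 from the rest, must sum to zero.
3n − 3 = 0, so n = 1.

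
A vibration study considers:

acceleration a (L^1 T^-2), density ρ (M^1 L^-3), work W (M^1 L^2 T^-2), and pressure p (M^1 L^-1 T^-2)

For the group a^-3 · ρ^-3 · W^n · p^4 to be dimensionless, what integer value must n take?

Balance the M exponent: (1)·n from W, plus −3·(0) − 3·(1) + 4·(1) = 1 from the rest, must sum to zero.
n + 1 = 0, so n = -1.

-1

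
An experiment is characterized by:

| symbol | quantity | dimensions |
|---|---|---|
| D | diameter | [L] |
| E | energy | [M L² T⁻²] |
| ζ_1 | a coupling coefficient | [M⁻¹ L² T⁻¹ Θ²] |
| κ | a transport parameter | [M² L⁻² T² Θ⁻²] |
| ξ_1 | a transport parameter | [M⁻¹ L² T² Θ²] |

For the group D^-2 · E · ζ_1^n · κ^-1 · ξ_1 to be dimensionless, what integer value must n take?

-2

Balance the M exponent: (-1)·n from ζ_1, plus −2·(0) + (1) − (2) + (-1) = -2 from the rest, must sum to zero.
−n − 2 = 0, so n = -2.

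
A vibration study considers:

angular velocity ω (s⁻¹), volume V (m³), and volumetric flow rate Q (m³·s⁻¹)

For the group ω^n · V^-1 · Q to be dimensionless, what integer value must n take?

Balance the T exponent: (-1)·n from ω, plus −(0) + (-1) = -1 from the rest, must sum to zero.
−n − 1 = 0, so n = -1.

-1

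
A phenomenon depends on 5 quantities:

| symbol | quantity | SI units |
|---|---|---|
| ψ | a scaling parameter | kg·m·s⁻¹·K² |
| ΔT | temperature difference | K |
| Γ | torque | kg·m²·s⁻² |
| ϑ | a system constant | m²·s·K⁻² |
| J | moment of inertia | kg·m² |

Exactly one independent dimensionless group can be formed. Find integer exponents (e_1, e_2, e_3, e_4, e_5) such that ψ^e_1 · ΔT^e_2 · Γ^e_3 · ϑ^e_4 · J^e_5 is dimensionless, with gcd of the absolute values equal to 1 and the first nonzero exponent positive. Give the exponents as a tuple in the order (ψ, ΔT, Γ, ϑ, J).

M: e_1·(1) + e_2·(0) + e_3·(1) + e_4·(0) + e_5·(1) = 0
L: e_1·(1) + e_2·(0) + e_3·(2) + e_4·(2) + e_5·(2) = 0
T: e_1·(-1) + e_2·(0) + e_3·(-2) + e_4·(1) + e_5·(0) = 0
Θ: e_1·(2) + e_2·(1) + e_3·(0) + e_4·(-2) + e_5·(0) = 0
Solving this homogeneous linear system for the smallest-integer solution (first nonzero entry positive) gives (4, -4, -1, 2, -3).

(4, -4, -1, 2, -3)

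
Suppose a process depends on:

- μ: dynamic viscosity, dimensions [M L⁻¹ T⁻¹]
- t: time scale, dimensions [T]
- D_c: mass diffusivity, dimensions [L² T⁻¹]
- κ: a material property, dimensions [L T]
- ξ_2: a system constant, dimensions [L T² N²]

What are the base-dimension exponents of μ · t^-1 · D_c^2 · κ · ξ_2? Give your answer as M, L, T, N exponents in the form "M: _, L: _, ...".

Collect each base-dimension exponent across the product:
  M: (1) − (0) + 2·(0) + (0) + (0) = 1
  L: (-1) − (0) + 2·(2) + (1) + (1) = 5
  T: (-1) − (1) + 2·(-1) + (1) + (2) = -1
  N: (0) − (0) + 2·(0) + (0) + (2) = 2
So the dimensions are [M L⁵ T⁻¹ N²].

M: 1, L: 5, T: -1, N: 2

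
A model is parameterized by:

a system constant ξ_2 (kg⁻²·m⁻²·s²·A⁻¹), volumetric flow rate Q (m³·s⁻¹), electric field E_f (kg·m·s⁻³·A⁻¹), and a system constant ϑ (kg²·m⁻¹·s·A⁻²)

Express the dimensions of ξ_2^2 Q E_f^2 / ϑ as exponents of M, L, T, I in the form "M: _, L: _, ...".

Collect each base-dimension exponent across the product:
  M: 2·(-2) + (0) + 2·(1) − (2) = -4
  L: 2·(-2) + (3) + 2·(1) − (-1) = 2
  T: 2·(2) + (-1) + 2·(-3) − (1) = -4
  I: 2·(-1) + (0) + 2·(-1) − (-2) = -2
So the dimensions are [M⁻⁴ L² T⁻⁴ I⁻²].

M: -4, L: 2, T: -4, I: -2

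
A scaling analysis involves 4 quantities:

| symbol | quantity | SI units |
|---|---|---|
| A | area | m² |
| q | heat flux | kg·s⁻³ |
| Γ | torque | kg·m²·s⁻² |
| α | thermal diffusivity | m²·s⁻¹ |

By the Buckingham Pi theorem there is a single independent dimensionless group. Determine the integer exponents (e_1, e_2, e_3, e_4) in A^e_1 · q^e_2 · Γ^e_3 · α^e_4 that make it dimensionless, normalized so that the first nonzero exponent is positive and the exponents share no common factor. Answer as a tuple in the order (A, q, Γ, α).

(2, 1, -1, -1)

M: e_1·(0) + e_2·(1) + e_3·(1) + e_4·(0) = 0
L: e_1·(2) + e_2·(0) + e_3·(2) + e_4·(2) = 0
T: e_1·(0) + e_2·(-3) + e_3·(-2) + e_4·(-1) = 0
Solving this homogeneous linear system for the smallest-integer solution (first nonzero entry positive) gives (2, 1, -1, -1).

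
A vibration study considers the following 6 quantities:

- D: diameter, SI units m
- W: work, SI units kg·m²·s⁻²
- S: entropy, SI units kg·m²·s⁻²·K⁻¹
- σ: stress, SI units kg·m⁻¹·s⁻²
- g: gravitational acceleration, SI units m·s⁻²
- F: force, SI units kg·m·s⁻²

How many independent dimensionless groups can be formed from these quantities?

There are 6 variables and 4 base dimensions (M, L, T, Θ).
The dimension matrix has rank 4.
Independent dimensionless groups: 6 − 4 = 2.

2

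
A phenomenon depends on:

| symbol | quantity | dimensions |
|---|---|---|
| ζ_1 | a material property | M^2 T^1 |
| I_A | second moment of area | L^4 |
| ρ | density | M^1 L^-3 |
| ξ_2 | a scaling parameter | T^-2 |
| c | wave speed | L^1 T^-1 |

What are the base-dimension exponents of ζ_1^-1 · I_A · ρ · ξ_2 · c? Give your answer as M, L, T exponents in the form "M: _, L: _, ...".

Collect each base-dimension exponent across the product:
  M: −(2) + (0) + (1) + (0) + (0) = -1
  L: −(0) + (4) + (-3) + (0) + (1) = 2
  T: −(1) + (0) + (0) + (-2) + (-1) = -4
So the dimensions are [M⁻¹ L² T⁻⁴].

M: -1, L: 2, T: -4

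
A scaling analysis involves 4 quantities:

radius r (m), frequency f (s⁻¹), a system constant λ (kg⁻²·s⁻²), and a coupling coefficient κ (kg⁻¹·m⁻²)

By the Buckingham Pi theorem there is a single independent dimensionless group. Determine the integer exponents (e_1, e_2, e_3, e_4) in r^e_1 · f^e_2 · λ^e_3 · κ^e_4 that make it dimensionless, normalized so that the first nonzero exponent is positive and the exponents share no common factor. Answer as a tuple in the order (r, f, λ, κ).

M: e_1·(0) + e_2·(0) + e_3·(-2) + e_4·(-1) = 0
L: e_1·(1) + e_2·(0) + e_3·(0) + e_4·(-2) = 0
T: e_1·(0) + e_2·(-1) + e_3·(-2) + e_4·(0) = 0
Solving this homogeneous linear system for the smallest-integer solution (first nonzero entry positive) gives (4, 2, -1, 2).

(4, 2, -1, 2)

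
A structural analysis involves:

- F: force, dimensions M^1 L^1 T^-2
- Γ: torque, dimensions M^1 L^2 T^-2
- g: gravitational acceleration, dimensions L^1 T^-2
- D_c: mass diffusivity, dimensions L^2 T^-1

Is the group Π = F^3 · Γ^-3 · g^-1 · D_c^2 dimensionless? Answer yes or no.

yes

Sum the exponent of each base dimension across the product:
  M: 3·[F]_M − 3·[Γ]_M − [g]_M + 2·[D_c]_M = 3·(1) − 3·(1) − (0) + 2·(0) = 0
  L: 3·[F]_L − 3·[Γ]_L − [g]_L + 2·[D_c]_L = 3·(1) − 3·(2) − (1) + 2·(2) = 0
  T: 3·[F]_T − 3·[Γ]_T − [g]_T + 2·[D_c]_T = 3·(-2) − 3·(-2) − (-2) + 2·(-1) = 0
All base exponents vanish — dimensionless.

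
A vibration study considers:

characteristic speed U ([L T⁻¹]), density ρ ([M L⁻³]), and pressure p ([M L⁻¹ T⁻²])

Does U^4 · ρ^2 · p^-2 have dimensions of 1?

Sum the exponent of each base dimension across the product:
  M: 4·[U]_M + 2·[ρ]_M − 2·[p]_M = 4·(0) + 2·(1) − 2·(1) = 0
  L: 4·[U]_L + 2·[ρ]_L − 2·[p]_L = 4·(1) + 2·(-3) − 2·(-1) = 0
  T: 4·[U]_T + 2·[ρ]_T − 2·[p]_T = 4·(-1) + 2·(0) − 2·(-2) = 0
All base exponents vanish — dimensionless.

yes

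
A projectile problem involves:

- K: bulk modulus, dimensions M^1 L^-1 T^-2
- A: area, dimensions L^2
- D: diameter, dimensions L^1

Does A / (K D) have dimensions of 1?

no

Sum the exponent of each base dimension across the product:
  M: −[K]_M + [A]_M − [D]_M = −(1) + (0) − (0) = -1
  L: −[K]_L + [A]_L − [D]_L = −(-1) + (2) − (1) = 2
  T: −[K]_T + [A]_T − [D]_T = −(-2) + (0) − (0) = 2
Net dimensions [M⁻¹ L² T²] ≠ [1] — not dimensionless.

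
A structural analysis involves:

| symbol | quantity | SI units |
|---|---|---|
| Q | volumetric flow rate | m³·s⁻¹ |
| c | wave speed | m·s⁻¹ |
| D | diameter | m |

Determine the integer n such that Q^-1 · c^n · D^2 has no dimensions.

1

Balance the L exponent: (1)·n from c, plus −(3) + 2·(1) = -1 from the rest, must sum to zero.
n − 1 = 0, so n = 1.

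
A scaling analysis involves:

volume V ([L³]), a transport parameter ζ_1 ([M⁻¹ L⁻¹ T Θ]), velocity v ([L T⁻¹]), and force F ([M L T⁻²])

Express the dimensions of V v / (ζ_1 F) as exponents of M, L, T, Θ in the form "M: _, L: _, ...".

M: 0, L: 4, T: 0, Θ: -1

Collect each base-dimension exponent across the product:
  M: (0) − (-1) + (0) − (1) = 0
  L: (3) − (-1) + (1) − (1) = 4
  T: (0) − (1) + (-1) − (-2) = 0
  Θ: (0) − (1) + (0) − (0) = -1
So the dimensions are [L⁴ Θ⁻¹].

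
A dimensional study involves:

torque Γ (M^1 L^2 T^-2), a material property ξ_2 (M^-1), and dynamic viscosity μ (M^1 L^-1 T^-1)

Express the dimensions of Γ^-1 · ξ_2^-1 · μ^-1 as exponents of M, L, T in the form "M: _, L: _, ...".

Collect each base-dimension exponent across the product:
  M: −(1) − (-1) − (1) = -1
  L: −(2) − (0) − (-1) = -1
  T: −(-2) − (0) − (-1) = 3
So the dimensions are [M⁻¹ L⁻¹ T³].

M: -1, L: -1, T: 3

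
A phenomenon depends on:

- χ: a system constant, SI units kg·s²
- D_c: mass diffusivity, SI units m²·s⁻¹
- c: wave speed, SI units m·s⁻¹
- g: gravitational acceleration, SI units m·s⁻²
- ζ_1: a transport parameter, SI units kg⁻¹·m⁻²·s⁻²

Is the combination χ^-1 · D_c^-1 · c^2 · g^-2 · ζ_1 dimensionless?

no

Sum the exponent of each base dimension across the product:
  M: −[χ]_M − [D_c]_M + 2·[c]_M − 2·[g]_M + [ζ_1]_M = −(1) − (0) + 2·(0) − 2·(0) + (-1) = -2
  L: −[χ]_L − [D_c]_L + 2·[c]_L − 2·[g]_L + [ζ_1]_L = −(0) − (2) + 2·(1) − 2·(1) + (-2) = -4
  T: −[χ]_T − [D_c]_T + 2·[c]_T − 2·[g]_T + [ζ_1]_T = −(2) − (-1) + 2·(-1) − 2·(-2) + (-2) = -1
Net dimensions [M⁻² L⁻⁴ T⁻¹] ≠ [1] — not dimensionless.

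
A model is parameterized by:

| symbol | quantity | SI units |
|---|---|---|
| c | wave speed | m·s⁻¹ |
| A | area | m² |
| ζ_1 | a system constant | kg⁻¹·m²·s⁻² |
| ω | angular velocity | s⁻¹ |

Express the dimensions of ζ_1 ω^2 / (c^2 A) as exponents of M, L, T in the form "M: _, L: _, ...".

M: -1, L: -2, T: -2

Collect each base-dimension exponent across the product:
  M: −2·(0) − (0) + (-1) + 2·(0) = -1
  L: −2·(1) − (2) + (2) + 2·(0) = -2
  T: −2·(-1) − (0) + (-2) + 2·(-1) = -2
So the dimensions are [M⁻¹ L⁻² T⁻²].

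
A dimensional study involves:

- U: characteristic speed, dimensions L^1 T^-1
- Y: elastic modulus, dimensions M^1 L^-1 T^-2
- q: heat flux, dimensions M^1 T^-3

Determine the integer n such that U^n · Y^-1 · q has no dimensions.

-1

Balance the L exponent: (1)·n from U, plus −(-1) + (0) = 1 from the rest, must sum to zero.
n + 1 = 0, so n = -1.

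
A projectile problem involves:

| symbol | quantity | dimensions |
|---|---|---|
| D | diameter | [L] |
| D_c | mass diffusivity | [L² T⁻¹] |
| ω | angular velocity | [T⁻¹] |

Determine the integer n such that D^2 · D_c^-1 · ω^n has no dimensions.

Balance the T exponent: (-1)·n from ω, plus 2·(0) − (-1) = 1 from the rest, must sum to zero.
−n + 1 = 0, so n = 1.

1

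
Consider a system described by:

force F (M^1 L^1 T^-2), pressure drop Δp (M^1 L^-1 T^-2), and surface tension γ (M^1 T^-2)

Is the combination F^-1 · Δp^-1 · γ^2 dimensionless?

yes

Sum the exponent of each base dimension across the product:
  M: −[F]_M − [Δp]_M + 2·[γ]_M = −(1) − (1) + 2·(1) = 0
  L: −[F]_L − [Δp]_L + 2·[γ]_L = −(1) − (-1) + 2·(0) = 0
  T: −[F]_T − [Δp]_T + 2·[γ]_T = −(-2) − (-2) + 2·(-2) = 0
All base exponents vanish — dimensionless.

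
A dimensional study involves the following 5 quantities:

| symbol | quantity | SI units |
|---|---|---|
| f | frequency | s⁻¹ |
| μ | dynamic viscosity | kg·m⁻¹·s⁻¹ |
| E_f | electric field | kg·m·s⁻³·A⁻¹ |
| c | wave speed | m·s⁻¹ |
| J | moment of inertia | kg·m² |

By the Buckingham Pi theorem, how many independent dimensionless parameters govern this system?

1

There are 5 variables and 4 base dimensions (M, L, T, I).
The dimension matrix has rank 4.
Independent dimensionless groups: 5 − 4 = 1.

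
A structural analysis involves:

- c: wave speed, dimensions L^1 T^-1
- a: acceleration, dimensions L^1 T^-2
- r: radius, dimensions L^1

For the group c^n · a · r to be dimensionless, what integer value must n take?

Balance the L exponent: (1)·n from c, plus (1) + (1) = 2 from the rest, must sum to zero.
n + 2 = 0, so n = -2.

-2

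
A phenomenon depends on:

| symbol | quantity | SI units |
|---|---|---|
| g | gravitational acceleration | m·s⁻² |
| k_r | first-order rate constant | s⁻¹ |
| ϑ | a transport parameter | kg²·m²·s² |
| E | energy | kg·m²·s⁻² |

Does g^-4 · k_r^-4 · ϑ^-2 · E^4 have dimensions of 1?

Sum the exponent of each base dimension across the product:
  M: −4·[g]_M − 4·[k_r]_M − 2·[ϑ]_M + 4·[E]_M = −4·(0) − 4·(0) − 2·(2) + 4·(1) = 0
  L: −4·[g]_L − 4·[k_r]_L − 2·[ϑ]_L + 4·[E]_L = −4·(1) − 4·(0) − 2·(2) + 4·(2) = 0
  T: −4·[g]_T − 4·[k_r]_T − 2·[ϑ]_T + 4·[E]_T = −4·(-2) − 4·(-1) − 2·(2) + 4·(-2) = 0
All base exponents vanish — dimensionless.

yes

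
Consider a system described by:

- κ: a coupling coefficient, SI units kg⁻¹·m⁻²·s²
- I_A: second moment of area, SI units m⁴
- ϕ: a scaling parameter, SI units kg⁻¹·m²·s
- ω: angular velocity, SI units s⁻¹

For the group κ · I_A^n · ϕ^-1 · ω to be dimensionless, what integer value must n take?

1

Balance the L exponent: (4)·n from I_A, plus (-2) − (2) + (0) = -4 from the rest, must sum to zero.
4n − 4 = 0, so n = 1.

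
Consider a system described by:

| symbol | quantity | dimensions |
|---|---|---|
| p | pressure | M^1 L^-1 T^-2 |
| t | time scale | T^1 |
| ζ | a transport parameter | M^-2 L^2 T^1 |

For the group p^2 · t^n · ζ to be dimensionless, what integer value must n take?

3

Balance the T exponent: (1)·n from t, plus 2·(-2) + (1) = -3 from the rest, must sum to zero.
n − 3 = 0, so n = 3.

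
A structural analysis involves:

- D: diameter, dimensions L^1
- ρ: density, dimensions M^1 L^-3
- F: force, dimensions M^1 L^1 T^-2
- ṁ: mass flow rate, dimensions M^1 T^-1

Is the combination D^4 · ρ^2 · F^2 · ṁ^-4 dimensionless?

yes

Sum the exponent of each base dimension across the product:
  M: 4·[D]_M + 2·[ρ]_M + 2·[F]_M − 4·[ṁ]_M = 4·(0) + 2·(1) + 2·(1) − 4·(1) = 0
  L: 4·[D]_L + 2·[ρ]_L + 2·[F]_L − 4·[ṁ]_L = 4·(1) + 2·(-3) + 2·(1) − 4·(0) = 0
  T: 4·[D]_T + 2·[ρ]_T + 2·[F]_T − 4·[ṁ]_T = 4·(0) + 2·(0) + 2·(-2) − 4·(-1) = 0
All base exponents vanish — dimensionless.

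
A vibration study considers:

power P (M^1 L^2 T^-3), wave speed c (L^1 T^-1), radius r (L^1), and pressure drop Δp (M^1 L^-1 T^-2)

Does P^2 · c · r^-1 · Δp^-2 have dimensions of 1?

Sum the exponent of each base dimension across the product:
  M: 2·[P]_M + [c]_M − [r]_M − 2·[Δp]_M = 2·(1) + (0) − (0) − 2·(1) = 0
  L: 2·[P]_L + [c]_L − [r]_L − 2·[Δp]_L = 2·(2) + (1) − (1) − 2·(-1) = 6
  T: 2·[P]_T + [c]_T − [r]_T − 2·[Δp]_T = 2·(-3) + (-1) − (0) − 2·(-2) = -3
Net dimensions [L⁶ T⁻³] ≠ [1] — not dimensionless.

no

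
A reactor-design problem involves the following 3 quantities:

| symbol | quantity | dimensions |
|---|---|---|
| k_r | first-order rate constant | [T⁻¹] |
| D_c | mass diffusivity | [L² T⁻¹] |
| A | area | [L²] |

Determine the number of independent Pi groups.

There are 3 variables and 2 base dimensions (L, T).
The dimension matrix has rank 2.
Independent dimensionless groups: 3 − 2 = 1.

1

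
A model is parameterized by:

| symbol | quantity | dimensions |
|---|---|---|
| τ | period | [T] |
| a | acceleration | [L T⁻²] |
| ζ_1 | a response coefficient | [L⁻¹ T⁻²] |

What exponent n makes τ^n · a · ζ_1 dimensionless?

Balance the T exponent: (1)·n from τ, plus (-2) + (-2) = -4 from the rest, must sum to zero.
n − 4 = 0, so n = 4.

4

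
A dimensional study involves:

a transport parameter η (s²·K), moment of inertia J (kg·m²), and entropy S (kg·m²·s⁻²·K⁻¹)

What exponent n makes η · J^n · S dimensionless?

-1

Balance the M exponent: (1)·n from J, plus (0) + (1) = 1 from the rest, must sum to zero.
n + 1 = 0, so n = -1.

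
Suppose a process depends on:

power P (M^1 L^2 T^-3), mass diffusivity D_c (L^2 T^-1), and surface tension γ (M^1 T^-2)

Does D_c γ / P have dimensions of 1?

yes

Sum the exponent of each base dimension across the product:
  M: −[P]_M + [D_c]_M + [γ]_M = −(1) + (0) + (1) = 0
  L: −[P]_L + [D_c]_L + [γ]_L = −(2) + (2) + (0) = 0
  T: −[P]_T + [D_c]_T + [γ]_T = −(-3) + (-1) + (-2) = 0
All base exponents vanish — dimensionless.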